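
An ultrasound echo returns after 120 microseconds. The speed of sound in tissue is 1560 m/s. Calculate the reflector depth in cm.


depth = c * t / 2
t = 120 us = 1.2000e-04 s
depth = 1560 * 1.2000e-04 / 2
depth = 0.0936 m = 9.36 cm


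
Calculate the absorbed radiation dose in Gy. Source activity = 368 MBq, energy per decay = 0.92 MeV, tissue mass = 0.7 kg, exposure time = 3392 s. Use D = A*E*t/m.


A = 368 MBq = 3.6800e+08 Bq
E = 0.92 MeV = 1.47384e-13 J
D = A*E*t/m = 3.6800e+08*1.47384e-13*3392/0.7
D = 0.2628 Gy


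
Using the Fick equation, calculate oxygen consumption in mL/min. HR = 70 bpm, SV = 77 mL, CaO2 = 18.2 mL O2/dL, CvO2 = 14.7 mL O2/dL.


CO = HR*SV = 70*77/1000 = 5.39 L/min
a-v O2 diff = 18.2 - 14.7 = 3.5 mL/dL
VO2 = CO * (CaO2-CvO2) * 10 dL/L
VO2 = 5.39 * 3.5 * 10
VO2 = 188.6 mL/min


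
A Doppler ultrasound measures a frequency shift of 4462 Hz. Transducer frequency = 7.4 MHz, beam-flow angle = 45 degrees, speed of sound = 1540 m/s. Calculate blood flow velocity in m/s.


v = fd * c / (2 * f0 * cos(theta))
v = 4462 * 1540 / (2 * 7.4000e+06 * cos(45))
v = 0.6566 m/s


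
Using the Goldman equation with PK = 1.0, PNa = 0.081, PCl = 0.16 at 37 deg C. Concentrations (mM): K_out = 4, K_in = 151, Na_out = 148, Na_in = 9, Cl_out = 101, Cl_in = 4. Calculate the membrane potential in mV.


Vm = (RT/F)*ln((PK*Ko + PNa*Nao + PCl*Cli)/(PK*Ki + PNa*Nai + PCl*Clo))
Numer = 16.628, Denom = 167.889
Vm = -61.79 mV


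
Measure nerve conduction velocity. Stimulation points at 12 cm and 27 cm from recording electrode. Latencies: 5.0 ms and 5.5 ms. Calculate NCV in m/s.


Distance = (27 - 12) / 100 = 0.15 m
dt = (5.5 - 5.0) / 1000 = 5.0000e-04 s
NCV = dist / dt = 300 m/s


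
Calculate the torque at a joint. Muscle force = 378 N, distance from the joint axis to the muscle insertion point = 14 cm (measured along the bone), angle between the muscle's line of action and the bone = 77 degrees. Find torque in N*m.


Torque = F * d * sin(theta)   (moment arm = d*sin(theta))
d = 14 cm = 0.14 m
Torque = 378 * 0.14 * sin(77)
Torque = 51.56 N*m


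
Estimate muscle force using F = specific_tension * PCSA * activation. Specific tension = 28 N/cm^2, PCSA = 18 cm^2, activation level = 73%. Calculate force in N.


F = sigma * PCSA * activation
F = 28 * 18 * 0.73
F = 367.9 N


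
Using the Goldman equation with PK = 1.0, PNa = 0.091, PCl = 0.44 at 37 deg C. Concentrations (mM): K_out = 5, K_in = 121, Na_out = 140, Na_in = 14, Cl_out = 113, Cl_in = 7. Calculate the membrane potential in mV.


Vm = (RT/F)*ln((PK*Ko + PNa*Nao + PCl*Cli)/(PK*Ki + PNa*Nai + PCl*Clo))
Numer = 20.82, Denom = 171.994
Vm = -56.43 mV


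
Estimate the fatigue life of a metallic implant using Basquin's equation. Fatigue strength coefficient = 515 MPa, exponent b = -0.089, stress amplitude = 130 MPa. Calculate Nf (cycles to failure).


sigma_a = sigma_f' * (2Nf)^b
2Nf = (sigma_a/sigma_f')^(1/b)
2Nf = (130/515)^(1/-0.089)
2Nf = 5218812
Nf = 2.6094e+06


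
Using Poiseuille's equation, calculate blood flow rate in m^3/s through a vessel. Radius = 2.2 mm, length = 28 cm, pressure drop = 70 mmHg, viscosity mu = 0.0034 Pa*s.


Q = pi*r^4*dP / (8*mu*L)
r = 0.0022 m, L = 0.28 m
dP = 70 mmHg = 9332.54 Pa
Q = 9.0181e-05 m^3/s


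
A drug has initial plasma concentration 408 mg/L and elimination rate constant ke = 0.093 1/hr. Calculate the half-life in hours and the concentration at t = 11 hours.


t_half = ln(2) / ke = 0.693147 / 0.093 = 7.453 hr
C(t) = C0 * exp(-ke*t) = 408 * exp(-0.093*11)
C(11) = 146.7 mg/L


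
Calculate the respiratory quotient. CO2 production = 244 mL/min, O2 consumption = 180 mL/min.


RQ = VCO2 / VO2
RQ = 244 / 180
RQ = 1.356


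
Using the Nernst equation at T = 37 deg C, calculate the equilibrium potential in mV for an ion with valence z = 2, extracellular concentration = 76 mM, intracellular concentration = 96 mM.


E = (RT/(zF)) * ln(C_out/C_in)
T = 37 + 273.15 = 310.15 K
E = (8.314 * 310.15 / (2 * 96485)) * ln(76/96)
E = -3.122 mV


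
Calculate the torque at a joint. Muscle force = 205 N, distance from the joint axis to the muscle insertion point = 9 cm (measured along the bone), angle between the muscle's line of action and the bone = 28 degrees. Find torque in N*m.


Torque = F * d * sin(theta)   (moment arm = d*sin(theta))
d = 9 cm = 0.09 m
Torque = 205 * 0.09 * sin(28)
Torque = 8.662 N*m


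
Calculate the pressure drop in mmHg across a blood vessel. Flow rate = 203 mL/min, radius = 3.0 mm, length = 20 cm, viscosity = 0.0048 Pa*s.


dP = 8*mu*L*Q / (pi*r^4)
Q = 203 mL/min = 3.38333e-06 m^3/s
dP = 102.111 Pa = 102.111 / 133.322 mmHg = 0.7659 mmHg


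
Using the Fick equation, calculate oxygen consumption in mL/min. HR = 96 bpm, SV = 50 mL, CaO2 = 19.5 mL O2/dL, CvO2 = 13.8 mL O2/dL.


CO = HR*SV = 96*50/1000 = 4.8 L/min
a-v O2 diff = 19.5 - 13.8 = 5.7 mL/dL
VO2 = CO * (CaO2-CvO2) * 10 dL/L
VO2 = 4.8 * 5.7 * 10
VO2 = 273.6 mL/min


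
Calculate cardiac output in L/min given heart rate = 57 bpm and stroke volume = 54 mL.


CO = HR * SV
CO = 57 * 54 / 1000
CO = 3.078 L/min


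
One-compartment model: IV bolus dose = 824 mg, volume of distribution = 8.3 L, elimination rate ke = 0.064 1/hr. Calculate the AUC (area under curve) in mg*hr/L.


C0 = Dose/Vd = 824/8.3 = 99.2771 mg/L
AUC = C0/ke = 99.2771/0.064
AUC = 1551 mg*hr/L


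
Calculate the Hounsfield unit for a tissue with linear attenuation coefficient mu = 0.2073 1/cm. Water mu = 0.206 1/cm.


HU = ((mu_tissue - mu_water) / mu_water) * 1000
HU = ((0.2073 - 0.206) / 0.206) * 1000
HU = 6.311


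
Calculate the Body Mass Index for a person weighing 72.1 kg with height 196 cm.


BMI = weight / height^2
height = 196 cm = 1.96 m
BMI = 72.1 / 1.96^2
BMI = 18.77 kg/m^2


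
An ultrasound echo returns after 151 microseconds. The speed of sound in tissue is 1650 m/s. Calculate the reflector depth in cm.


depth = c * t / 2
t = 151 us = 1.5100e-04 s
depth = 1650 * 1.5100e-04 / 2
depth = 0.124575 m = 12.4575 cm


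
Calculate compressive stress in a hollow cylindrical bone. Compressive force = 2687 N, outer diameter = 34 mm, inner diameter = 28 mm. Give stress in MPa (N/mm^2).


A = pi*(r_o^2 - r_i^2)
r_o = 17 mm, r_i = 14 mm
A = 292.168 mm^2
sigma = F/A = 2687 / 292.168
sigma = 9.197 MPa


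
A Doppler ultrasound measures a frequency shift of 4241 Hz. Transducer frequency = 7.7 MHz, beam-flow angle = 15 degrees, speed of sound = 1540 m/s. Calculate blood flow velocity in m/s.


v = fd * c / (2 * f0 * cos(theta))
v = 4241 * 1540 / (2 * 7.7000e+06 * cos(15))
v = 0.4391 m/s


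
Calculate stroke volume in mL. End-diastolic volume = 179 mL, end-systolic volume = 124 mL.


SV = EDV - ESV
SV = 179 - 124
SV = 55 mL


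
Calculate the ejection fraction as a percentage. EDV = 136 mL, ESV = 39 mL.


SV = EDV - ESV = 136 - 39 = 97 mL
EF = SV/EDV * 100 = 97/136 * 100
EF = 71.32%


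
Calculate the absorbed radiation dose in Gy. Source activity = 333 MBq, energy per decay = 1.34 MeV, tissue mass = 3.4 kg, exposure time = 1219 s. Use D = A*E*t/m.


A = 333 MBq = 3.3300e+08 Bq
E = 1.34 MeV = 2.14668e-13 J
D = A*E*t/m = 3.3300e+08*2.14668e-13*1219/3.4
D = 0.02563 Gy


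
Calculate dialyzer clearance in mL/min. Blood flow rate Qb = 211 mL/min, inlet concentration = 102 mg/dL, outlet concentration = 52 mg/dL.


K = Qb * (Cb_in - Cb_out) / Cb_in
K = 211 * (102 - 52) / 102
K = 103.4 mL/min


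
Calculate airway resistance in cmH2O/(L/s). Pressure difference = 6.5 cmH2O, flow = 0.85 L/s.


R = dP / flow
R = 6.5 / 0.85
R = 7.647 cmH2O/(L/s)


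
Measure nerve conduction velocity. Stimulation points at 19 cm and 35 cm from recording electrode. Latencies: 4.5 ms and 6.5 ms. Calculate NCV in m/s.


Distance = (35 - 19) / 100 = 0.16 m
dt = (6.5 - 4.5) / 1000 = 0.002 s
NCV = dist / dt = 80 m/s


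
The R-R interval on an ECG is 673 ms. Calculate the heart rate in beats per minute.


HR = 60 / RR_interval(s)
RR = 673 ms = 0.673 s
HR = 60 / 0.673 = 89.15 bpm


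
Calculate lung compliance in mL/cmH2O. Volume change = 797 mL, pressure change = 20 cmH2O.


C = dV / dP
C = 797 / 20
C = 39.85 mL/cmH2O


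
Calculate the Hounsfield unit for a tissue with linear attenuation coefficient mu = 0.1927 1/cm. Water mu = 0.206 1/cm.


HU = ((mu_tissue - mu_water) / mu_water) * 1000
HU = ((0.1927 - 0.206) / 0.206) * 1000
HU = -64.56


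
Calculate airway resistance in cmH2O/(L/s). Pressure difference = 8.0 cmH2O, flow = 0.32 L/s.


R = dP / flow
R = 8.0 / 0.32
R = 25 cmH2O/(L/s)


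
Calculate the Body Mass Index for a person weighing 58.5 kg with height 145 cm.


BMI = weight / height^2
height = 145 cm = 1.45 m
BMI = 58.5 / 1.45^2
BMI = 27.82 kg/m^2


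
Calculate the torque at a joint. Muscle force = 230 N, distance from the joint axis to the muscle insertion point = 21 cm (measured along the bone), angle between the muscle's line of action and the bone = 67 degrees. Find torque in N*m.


Torque = F * d * sin(theta)   (moment arm = d*sin(theta))
d = 21 cm = 0.21 m
Torque = 230 * 0.21 * sin(67)
Torque = 44.46 N*m


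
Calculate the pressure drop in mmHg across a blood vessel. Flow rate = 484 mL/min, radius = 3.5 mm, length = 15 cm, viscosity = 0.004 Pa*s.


dP = 8*mu*L*Q / (pi*r^4)
Q = 484 mL/min = 8.06667e-06 m^3/s
dP = 82.1322 Pa = 82.1322 / 133.322 mmHg = 0.616 mmHg


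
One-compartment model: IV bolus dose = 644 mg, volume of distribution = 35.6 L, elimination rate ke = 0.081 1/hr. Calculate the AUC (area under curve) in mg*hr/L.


C0 = Dose/Vd = 644/35.6 = 18.0899 mg/L
AUC = C0/ke = 18.0899/0.081
AUC = 223.3 mg*hr/L


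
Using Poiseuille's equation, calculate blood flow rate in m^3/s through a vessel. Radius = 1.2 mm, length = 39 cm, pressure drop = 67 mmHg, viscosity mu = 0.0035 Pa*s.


Q = pi*r^4*dP / (8*mu*L)
r = 0.0012 m, L = 0.39 m
dP = 67 mmHg = 8932.574 Pa
Q = 5.3288e-06 m^3/s


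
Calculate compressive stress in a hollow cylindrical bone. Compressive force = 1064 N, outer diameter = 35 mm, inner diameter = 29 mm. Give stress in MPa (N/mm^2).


A = pi*(r_o^2 - r_i^2)
r_o = 17.5 mm, r_i = 14.5 mm
A = 301.593 mm^2
sigma = F/A = 1064 / 301.593
sigma = 3.528 MPa


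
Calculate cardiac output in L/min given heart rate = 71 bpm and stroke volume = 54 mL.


CO = HR * SV
CO = 71 * 54 / 1000
CO = 3.834 L/min


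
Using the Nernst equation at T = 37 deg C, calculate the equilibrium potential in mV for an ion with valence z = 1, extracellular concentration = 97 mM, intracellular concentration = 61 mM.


E = (RT/(zF)) * ln(C_out/C_in)
T = 37 + 273.15 = 310.15 K
E = (8.314 * 310.15 / (1 * 96485)) * ln(97/61)
E = 12.4 mV


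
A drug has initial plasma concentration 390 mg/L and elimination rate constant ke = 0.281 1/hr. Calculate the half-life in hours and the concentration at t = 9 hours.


t_half = ln(2) / ke = 0.693147 / 0.281 = 2.467 hr
C(t) = C0 * exp(-ke*t) = 390 * exp(-0.281*9)
C(9) = 31.1 mg/L


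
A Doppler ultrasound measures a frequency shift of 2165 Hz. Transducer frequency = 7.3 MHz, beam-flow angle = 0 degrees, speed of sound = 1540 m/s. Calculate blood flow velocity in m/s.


v = fd * c / (2 * f0 * cos(theta))
v = 2165 * 1540 / (2 * 7.3000e+06 * cos(0))
v = 0.2284 m/s


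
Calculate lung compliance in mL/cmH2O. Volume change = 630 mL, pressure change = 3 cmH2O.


C = dV / dP
C = 630 / 3
C = 210 mL/cmH2O


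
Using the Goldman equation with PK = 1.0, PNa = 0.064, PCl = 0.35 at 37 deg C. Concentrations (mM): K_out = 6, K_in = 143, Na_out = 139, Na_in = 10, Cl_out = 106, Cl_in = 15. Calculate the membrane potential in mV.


Vm = (RT/F)*ln((PK*Ko + PNa*Nao + PCl*Cli)/(PK*Ki + PNa*Nai + PCl*Clo))
Numer = 20.146, Denom = 180.74
Vm = -58.64 mV


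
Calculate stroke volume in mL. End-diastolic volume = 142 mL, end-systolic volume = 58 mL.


SV = EDV - ESV
SV = 142 - 58
SV = 84 mL


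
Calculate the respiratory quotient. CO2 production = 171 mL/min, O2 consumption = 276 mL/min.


RQ = VCO2 / VO2
RQ = 171 / 276
RQ = 0.6196


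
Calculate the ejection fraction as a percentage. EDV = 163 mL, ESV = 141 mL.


SV = EDV - ESV = 163 - 141 = 22 mL
EF = SV/EDV * 100 = 22/163 * 100
EF = 13.5%


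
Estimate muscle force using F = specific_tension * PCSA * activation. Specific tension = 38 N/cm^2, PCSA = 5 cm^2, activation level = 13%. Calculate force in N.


F = sigma * PCSA * activation
F = 38 * 5 * 0.13
F = 24.7 N


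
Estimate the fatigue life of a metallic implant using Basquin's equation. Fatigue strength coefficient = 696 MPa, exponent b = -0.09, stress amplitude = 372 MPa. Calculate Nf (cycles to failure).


sigma_a = sigma_f' * (2Nf)^b
2Nf = (sigma_a/sigma_f')^(1/b)
2Nf = (372/696)^(1/-0.09)
2Nf = 1054.2871
Nf = 527.1


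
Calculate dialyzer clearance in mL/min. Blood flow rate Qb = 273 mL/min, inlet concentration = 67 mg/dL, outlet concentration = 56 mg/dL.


K = Qb * (Cb_in - Cb_out) / Cb_in
K = 273 * (67 - 56) / 67
K = 44.82 mL/min


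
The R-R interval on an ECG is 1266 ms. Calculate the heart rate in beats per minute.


HR = 60 / RR_interval(s)
RR = 1266 ms = 1.266 s
HR = 60 / 1.266 = 47.39 bpm


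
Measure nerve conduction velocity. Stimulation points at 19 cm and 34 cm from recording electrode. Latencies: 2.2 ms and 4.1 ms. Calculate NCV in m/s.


Distance = (34 - 19) / 100 = 0.15 m
dt = (4.1 - 2.2) / 1000 = 0.0019 s
NCV = dist / dt = 78.95 m/s


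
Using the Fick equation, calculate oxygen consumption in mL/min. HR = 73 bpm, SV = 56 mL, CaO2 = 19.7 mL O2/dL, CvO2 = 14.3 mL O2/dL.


CO = HR*SV = 73*56/1000 = 4.088 L/min
a-v O2 diff = 19.7 - 14.3 = 5.4 mL/dL
VO2 = CO * (CaO2-CvO2) * 10 dL/L
VO2 = 4.088 * 5.4 * 10
VO2 = 220.8 mL/min


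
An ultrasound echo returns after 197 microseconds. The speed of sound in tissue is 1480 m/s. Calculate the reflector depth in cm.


depth = c * t / 2
t = 197 us = 1.9700e-04 s
depth = 1480 * 1.9700e-04 / 2
depth = 0.14578 m = 14.578 cm


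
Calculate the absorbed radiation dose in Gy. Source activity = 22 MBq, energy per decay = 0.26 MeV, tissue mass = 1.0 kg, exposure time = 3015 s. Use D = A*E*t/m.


A = 22 MBq = 2.2000e+07 Bq
E = 0.26 MeV = 4.1652e-14 J
D = A*E*t/m = 2.2000e+07*4.1652e-14*3015/1.0
D = 0.002763 Gy


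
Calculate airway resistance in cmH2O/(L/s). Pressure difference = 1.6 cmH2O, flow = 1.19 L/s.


R = dP / flow
R = 1.6 / 1.19
R = 1.345 cmH2O/(L/s)


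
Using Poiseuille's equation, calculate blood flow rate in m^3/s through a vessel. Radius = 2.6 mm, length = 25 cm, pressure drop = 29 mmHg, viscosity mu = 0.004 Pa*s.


Q = pi*r^4*dP / (8*mu*L)
r = 0.0026 m, L = 0.25 m
dP = 29 mmHg = 3866.338 Pa
Q = 6.9383e-05 m^3/s


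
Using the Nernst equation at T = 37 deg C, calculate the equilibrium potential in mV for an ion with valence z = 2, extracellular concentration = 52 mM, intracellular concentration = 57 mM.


E = (RT/(zF)) * ln(C_out/C_in)
T = 37 + 273.15 = 310.15 K
E = (8.314 * 310.15 / (2 * 96485)) * ln(52/57)
E = -1.227 mV


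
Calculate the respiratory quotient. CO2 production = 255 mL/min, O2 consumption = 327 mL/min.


RQ = VCO2 / VO2
RQ = 255 / 327
RQ = 0.7798


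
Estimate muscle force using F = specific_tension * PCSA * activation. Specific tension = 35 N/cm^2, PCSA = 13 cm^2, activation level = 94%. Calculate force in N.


F = sigma * PCSA * activation
F = 35 * 13 * 0.94
F = 427.7 N


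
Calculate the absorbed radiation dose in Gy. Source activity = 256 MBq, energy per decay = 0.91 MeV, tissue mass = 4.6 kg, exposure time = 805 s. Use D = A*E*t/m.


A = 256 MBq = 2.5600e+08 Bq
E = 0.91 MeV = 1.45782e-13 J
D = A*E*t/m = 2.5600e+08*1.45782e-13*805/4.6
D = 0.006531 Gy


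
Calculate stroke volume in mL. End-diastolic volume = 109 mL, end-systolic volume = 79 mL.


SV = EDV - ESV
SV = 109 - 79
SV = 30 mL


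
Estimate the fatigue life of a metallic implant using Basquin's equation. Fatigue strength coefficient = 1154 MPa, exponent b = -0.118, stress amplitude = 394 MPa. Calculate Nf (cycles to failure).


sigma_a = sigma_f' * (2Nf)^b
2Nf = (sigma_a/sigma_f')^(1/b)
2Nf = (394/1154)^(1/-0.118)
2Nf = 9019.1579
Nf = 4510


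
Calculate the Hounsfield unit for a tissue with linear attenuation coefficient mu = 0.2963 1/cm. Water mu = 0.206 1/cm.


HU = ((mu_tissue - mu_water) / mu_water) * 1000
HU = ((0.2963 - 0.206) / 0.206) * 1000
HU = 438.3


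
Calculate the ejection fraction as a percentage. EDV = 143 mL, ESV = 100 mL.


SV = EDV - ESV = 143 - 100 = 43 mL
EF = SV/EDV * 100 = 43/143 * 100
EF = 30.07%


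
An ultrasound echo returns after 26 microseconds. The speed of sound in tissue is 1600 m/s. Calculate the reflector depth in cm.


depth = c * t / 2
t = 26 us = 2.6000e-05 s
depth = 1600 * 2.6000e-05 / 2
depth = 0.0208 m = 2.08 cm


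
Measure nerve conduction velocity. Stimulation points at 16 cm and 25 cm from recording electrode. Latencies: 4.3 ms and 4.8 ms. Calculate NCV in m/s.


Distance = (25 - 16) / 100 = 0.09 m
dt = (4.8 - 4.3) / 1000 = 5.0000e-04 s
NCV = dist / dt = 180 m/s


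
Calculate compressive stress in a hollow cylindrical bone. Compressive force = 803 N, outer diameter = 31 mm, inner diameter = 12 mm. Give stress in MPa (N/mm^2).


A = pi*(r_o^2 - r_i^2)
r_o = 15.5 mm, r_i = 6 mm
A = 641.67 mm^2
sigma = F/A = 803 / 641.67
sigma = 1.251 MPa


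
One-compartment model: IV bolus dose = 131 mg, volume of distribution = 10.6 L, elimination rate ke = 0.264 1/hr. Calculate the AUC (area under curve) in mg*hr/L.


C0 = Dose/Vd = 131/10.6 = 12.3585 mg/L
AUC = C0/ke = 12.3585/0.264
AUC = 46.81 mg*hr/L


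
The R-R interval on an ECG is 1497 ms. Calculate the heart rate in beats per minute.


HR = 60 / RR_interval(s)
RR = 1497 ms = 1.497 s
HR = 60 / 1.497 = 40.08 bpm


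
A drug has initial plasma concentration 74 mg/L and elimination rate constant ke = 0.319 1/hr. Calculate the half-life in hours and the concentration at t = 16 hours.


t_half = ln(2) / ke = 0.693147 / 0.319 = 2.173 hr
C(t) = C0 * exp(-ke*t) = 74 * exp(-0.319*16)
C(16) = 0.4494 mg/L


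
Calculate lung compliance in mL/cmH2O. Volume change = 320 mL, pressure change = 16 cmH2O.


C = dV / dP
C = 320 / 16
C = 20 mL/cmH2O


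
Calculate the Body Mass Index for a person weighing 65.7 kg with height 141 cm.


BMI = weight / height^2
height = 141 cm = 1.41 m
BMI = 65.7 / 1.41^2
BMI = 33.05 kg/m^2


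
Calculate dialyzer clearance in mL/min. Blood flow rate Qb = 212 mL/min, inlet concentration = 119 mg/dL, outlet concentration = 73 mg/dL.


K = Qb * (Cb_in - Cb_out) / Cb_in
K = 212 * (119 - 73) / 119
K = 81.95 mL/min


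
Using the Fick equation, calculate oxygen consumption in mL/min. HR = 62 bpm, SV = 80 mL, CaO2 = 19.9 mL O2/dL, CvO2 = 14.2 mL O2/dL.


CO = HR*SV = 62*80/1000 = 4.96 L/min
a-v O2 diff = 19.9 - 14.2 = 5.7 mL/dL
VO2 = CO * (CaO2-CvO2) * 10 dL/L
VO2 = 4.96 * 5.7 * 10
VO2 = 282.7 mL/min


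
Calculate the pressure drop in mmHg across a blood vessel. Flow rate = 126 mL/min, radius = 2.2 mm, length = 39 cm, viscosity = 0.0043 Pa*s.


dP = 8*mu*L*Q / (pi*r^4)
Q = 126 mL/min = 2.1e-06 m^3/s
dP = 382.826 Pa = 382.826 / 133.322 mmHg = 2.871 mmHg


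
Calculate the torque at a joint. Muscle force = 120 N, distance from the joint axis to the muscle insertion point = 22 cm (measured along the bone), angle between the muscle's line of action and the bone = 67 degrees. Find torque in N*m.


Torque = F * d * sin(theta)   (moment arm = d*sin(theta))
d = 22 cm = 0.22 m
Torque = 120 * 0.22 * sin(67)
Torque = 24.3 N*m


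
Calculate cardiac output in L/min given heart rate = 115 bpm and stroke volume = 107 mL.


CO = HR * SV
CO = 115 * 107 / 1000
CO = 12.3 L/min


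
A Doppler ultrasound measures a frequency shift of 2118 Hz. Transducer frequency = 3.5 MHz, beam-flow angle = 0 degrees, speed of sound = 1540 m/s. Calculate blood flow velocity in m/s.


v = fd * c / (2 * f0 * cos(theta))
v = 2118 * 1540 / (2 * 3.5000e+06 * cos(0))
v = 0.466 m/s


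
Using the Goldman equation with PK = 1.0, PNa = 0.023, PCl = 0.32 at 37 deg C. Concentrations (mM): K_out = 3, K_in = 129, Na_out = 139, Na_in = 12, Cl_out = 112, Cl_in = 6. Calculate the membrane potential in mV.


Vm = (RT/F)*ln((PK*Ko + PNa*Nao + PCl*Cli)/(PK*Ki + PNa*Nai + PCl*Clo))
Numer = 8.117, Denom = 165.116
Vm = -80.51 mV


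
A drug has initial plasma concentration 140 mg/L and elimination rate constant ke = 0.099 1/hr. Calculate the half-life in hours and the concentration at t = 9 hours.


t_half = ln(2) / ke = 0.693147 / 0.099 = 7.001 hr
C(t) = C0 * exp(-ke*t) = 140 * exp(-0.099*9)
C(9) = 57.43 mg/L


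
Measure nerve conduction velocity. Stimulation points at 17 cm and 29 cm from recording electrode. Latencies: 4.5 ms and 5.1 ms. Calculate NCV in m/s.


Distance = (29 - 17) / 100 = 0.12 m
dt = (5.1 - 4.5) / 1000 = 6.0000e-04 s
NCV = dist / dt = 200 m/s


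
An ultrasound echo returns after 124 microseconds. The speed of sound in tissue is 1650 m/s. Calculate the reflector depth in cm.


depth = c * t / 2
t = 124 us = 1.2400e-04 s
depth = 1650 * 1.2400e-04 / 2
depth = 0.1023 m = 10.23 cm


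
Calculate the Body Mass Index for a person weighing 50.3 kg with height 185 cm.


BMI = weight / height^2
height = 185 cm = 1.85 m
BMI = 50.3 / 1.85^2
BMI = 14.7 kg/m^2


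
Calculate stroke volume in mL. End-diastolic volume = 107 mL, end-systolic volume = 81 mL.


SV = EDV - ESV
SV = 107 - 81
SV = 26 mL


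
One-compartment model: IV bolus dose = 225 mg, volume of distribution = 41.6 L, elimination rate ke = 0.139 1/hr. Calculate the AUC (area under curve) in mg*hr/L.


C0 = Dose/Vd = 225/41.6 = 5.40865 mg/L
AUC = C0/ke = 5.40865/0.139
AUC = 38.91 mg*hr/L


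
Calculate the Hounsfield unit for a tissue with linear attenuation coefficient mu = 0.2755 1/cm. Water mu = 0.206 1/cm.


HU = ((mu_tissue - mu_water) / mu_water) * 1000
HU = ((0.2755 - 0.206) / 0.206) * 1000
HU = 337.4


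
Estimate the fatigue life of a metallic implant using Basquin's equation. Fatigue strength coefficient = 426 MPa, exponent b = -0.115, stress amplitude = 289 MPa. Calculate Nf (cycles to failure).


sigma_a = sigma_f' * (2Nf)^b
2Nf = (sigma_a/sigma_f')^(1/b)
2Nf = (289/426)^(1/-0.115)
2Nf = 29.195749
Nf = 14.6


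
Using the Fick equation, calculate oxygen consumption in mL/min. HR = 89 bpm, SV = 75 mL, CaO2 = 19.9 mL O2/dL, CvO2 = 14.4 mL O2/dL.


CO = HR*SV = 89*75/1000 = 6.675 L/min
a-v O2 diff = 19.9 - 14.4 = 5.5 mL/dL
VO2 = CO * (CaO2-CvO2) * 10 dL/L
VO2 = 6.675 * 5.5 * 10
VO2 = 367.1 mL/min


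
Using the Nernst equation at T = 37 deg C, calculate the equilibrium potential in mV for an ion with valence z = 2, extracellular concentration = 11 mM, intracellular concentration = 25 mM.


E = (RT/(zF)) * ln(C_out/C_in)
T = 37 + 273.15 = 310.15 K
E = (8.314 * 310.15 / (2 * 96485)) * ln(11/25)
E = -10.97 mV


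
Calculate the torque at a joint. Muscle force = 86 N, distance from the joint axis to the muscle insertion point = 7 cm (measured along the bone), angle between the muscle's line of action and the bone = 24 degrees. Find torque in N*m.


Torque = F * d * sin(theta)   (moment arm = d*sin(theta))
d = 7 cm = 0.07 m
Torque = 86 * 0.07 * sin(24)
Torque = 2.449 N*m


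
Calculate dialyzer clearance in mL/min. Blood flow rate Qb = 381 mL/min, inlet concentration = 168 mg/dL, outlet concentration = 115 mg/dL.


K = Qb * (Cb_in - Cb_out) / Cb_in
K = 381 * (168 - 115) / 168
K = 120.2 mL/min


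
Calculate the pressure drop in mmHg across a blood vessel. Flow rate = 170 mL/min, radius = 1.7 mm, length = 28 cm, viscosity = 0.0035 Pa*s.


dP = 8*mu*L*Q / (pi*r^4)
Q = 170 mL/min = 2.83333e-06 m^3/s
dP = 846.579 Pa = 846.579 / 133.322 mmHg = 6.35 mmHg


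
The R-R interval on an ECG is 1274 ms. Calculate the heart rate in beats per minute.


HR = 60 / RR_interval(s)
RR = 1274 ms = 1.274 s
HR = 60 / 1.274 = 47.1 bpm


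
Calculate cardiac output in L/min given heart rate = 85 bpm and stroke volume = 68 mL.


CO = HR * SV
CO = 85 * 68 / 1000
CO = 5.78 L/min


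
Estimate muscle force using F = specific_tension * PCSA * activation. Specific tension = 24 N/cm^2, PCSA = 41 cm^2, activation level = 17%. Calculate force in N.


F = sigma * PCSA * activation
F = 24 * 41 * 0.17
F = 167.3 N


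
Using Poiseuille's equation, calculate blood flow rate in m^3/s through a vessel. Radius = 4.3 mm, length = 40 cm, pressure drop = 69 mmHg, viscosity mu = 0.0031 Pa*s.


Q = pi*r^4*dP / (8*mu*L)
r = 0.0043 m, L = 0.4 m
dP = 69 mmHg = 9199.218 Pa
Q = 9.9601e-04 m^3/s


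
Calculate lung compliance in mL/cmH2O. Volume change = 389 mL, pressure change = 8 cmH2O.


C = dV / dP
C = 389 / 8
C = 48.62 mL/cmH2O


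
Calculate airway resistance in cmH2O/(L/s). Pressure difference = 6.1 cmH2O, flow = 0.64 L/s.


R = dP / flow
R = 6.1 / 0.64
R = 9.531 cmH2O/(L/s)


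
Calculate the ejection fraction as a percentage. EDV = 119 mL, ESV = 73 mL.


SV = EDV - ESV = 119 - 73 = 46 mL
EF = SV/EDV * 100 = 46/119 * 100
EF = 38.66%


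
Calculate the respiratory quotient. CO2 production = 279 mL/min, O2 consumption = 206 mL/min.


RQ = VCO2 / VO2
RQ = 279 / 206
RQ = 1.354


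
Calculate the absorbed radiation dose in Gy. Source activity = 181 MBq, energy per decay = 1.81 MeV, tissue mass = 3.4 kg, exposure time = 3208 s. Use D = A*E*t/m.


A = 181 MBq = 1.8100e+08 Bq
E = 1.81 MeV = 2.89962e-13 J
D = A*E*t/m = 1.8100e+08*2.89962e-13*3208/3.4
D = 0.04952 Gy


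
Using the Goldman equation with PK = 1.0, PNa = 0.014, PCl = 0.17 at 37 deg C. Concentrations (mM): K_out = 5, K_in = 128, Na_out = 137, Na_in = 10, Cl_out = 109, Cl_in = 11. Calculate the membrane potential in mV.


Vm = (RT/F)*ln((PK*Ko + PNa*Nao + PCl*Cli)/(PK*Ki + PNa*Nai + PCl*Clo))
Numer = 8.788, Denom = 146.67
Vm = -75.23 mV


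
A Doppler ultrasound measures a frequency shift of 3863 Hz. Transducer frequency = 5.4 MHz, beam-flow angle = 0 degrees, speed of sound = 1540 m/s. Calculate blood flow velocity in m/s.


v = fd * c / (2 * f0 * cos(theta))
v = 3863 * 1540 / (2 * 5.4000e+06 * cos(0))
v = 0.5508 m/s


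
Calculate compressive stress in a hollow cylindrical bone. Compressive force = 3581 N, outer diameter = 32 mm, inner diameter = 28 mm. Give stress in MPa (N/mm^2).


A = pi*(r_o^2 - r_i^2)
r_o = 16 mm, r_i = 14 mm
A = 188.496 mm^2
sigma = F/A = 3581 / 188.496
sigma = 19 MPa


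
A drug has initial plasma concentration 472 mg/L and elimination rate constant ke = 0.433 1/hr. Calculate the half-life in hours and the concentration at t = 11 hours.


t_half = ln(2) / ke = 0.693147 / 0.433 = 1.601 hr
C(t) = C0 * exp(-ke*t) = 472 * exp(-0.433*11)
C(11) = 4.031 mg/L


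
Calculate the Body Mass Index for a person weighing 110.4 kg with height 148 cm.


BMI = weight / height^2
height = 148 cm = 1.48 m
BMI = 110.4 / 1.48^2
BMI = 50.4 kg/m^2


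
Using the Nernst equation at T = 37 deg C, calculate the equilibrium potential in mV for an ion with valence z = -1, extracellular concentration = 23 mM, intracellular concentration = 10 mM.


E = (RT/(zF)) * ln(C_out/C_in)
T = 37 + 273.15 = 310.15 K
E = (8.314 * 310.15 / (-1 * 96485)) * ln(23/10)
E = -22.26 mV


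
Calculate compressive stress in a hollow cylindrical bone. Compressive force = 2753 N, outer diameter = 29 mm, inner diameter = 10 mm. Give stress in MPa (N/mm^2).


A = pi*(r_o^2 - r_i^2)
r_o = 14.5 mm, r_i = 5 mm
A = 581.98 mm^2
sigma = F/A = 2753 / 581.98
sigma = 4.73 MPa


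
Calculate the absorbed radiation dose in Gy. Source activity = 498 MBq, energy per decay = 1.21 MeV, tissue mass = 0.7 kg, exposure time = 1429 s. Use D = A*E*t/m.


A = 498 MBq = 4.9800e+08 Bq
E = 1.21 MeV = 1.93842e-13 J
D = A*E*t/m = 4.9800e+08*1.93842e-13*1429/0.7
D = 0.1971 Gy


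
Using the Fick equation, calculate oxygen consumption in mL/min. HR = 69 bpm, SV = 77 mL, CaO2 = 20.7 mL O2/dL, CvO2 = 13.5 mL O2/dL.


CO = HR*SV = 69*77/1000 = 5.313 L/min
a-v O2 diff = 20.7 - 13.5 = 7.2 mL/dL
VO2 = CO * (CaO2-CvO2) * 10 dL/L
VO2 = 5.313 * 7.2 * 10
VO2 = 382.5 mL/min


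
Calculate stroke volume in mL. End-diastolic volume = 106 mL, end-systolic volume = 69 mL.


SV = EDV - ESV
SV = 106 - 69
SV = 37 mL


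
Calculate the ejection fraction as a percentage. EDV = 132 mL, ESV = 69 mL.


SV = EDV - ESV = 132 - 69 = 63 mL
EF = SV/EDV * 100 = 63/132 * 100
EF = 47.73%


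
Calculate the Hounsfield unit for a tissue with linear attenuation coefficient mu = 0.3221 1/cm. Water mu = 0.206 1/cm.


HU = ((mu_tissue - mu_water) / mu_water) * 1000
HU = ((0.3221 - 0.206) / 0.206) * 1000
HU = 563.6


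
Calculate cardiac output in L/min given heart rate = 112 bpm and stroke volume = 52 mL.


CO = HR * SV
CO = 112 * 52 / 1000
CO = 5.824 L/min


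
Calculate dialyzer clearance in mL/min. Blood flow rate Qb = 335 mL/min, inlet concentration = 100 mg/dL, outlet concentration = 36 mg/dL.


K = Qb * (Cb_in - Cb_out) / Cb_in
K = 335 * (100 - 36) / 100
K = 214.4 mL/min


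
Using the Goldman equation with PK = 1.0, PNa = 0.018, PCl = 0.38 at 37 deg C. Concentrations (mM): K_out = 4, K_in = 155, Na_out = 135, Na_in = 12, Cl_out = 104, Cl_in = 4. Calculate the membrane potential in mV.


Vm = (RT/F)*ln((PK*Ko + PNa*Nao + PCl*Cli)/(PK*Ki + PNa*Nai + PCl*Clo))
Numer = 7.95, Denom = 194.736
Vm = -85.48 mV


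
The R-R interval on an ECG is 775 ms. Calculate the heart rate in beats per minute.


HR = 60 / RR_interval(s)
RR = 775 ms = 0.775 s
HR = 60 / 0.775 = 77.42 bpm


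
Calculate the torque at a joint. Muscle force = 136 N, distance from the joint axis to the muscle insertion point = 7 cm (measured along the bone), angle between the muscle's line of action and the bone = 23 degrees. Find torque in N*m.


Torque = F * d * sin(theta)   (moment arm = d*sin(theta))
d = 7 cm = 0.07 m
Torque = 136 * 0.07 * sin(23)
Torque = 3.72 N*m


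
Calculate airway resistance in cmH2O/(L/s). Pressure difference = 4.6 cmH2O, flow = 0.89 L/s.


R = dP / flow
R = 4.6 / 0.89
R = 5.169 cmH2O/(L/s)


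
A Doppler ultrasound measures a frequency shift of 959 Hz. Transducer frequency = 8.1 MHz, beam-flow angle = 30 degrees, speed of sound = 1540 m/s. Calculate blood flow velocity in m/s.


v = fd * c / (2 * f0 * cos(theta))
v = 959 * 1540 / (2 * 8.1000e+06 * cos(30))
v = 0.1053 m/s


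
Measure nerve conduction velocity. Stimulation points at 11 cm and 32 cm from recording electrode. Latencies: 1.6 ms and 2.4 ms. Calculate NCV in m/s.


Distance = (32 - 11) / 100 = 0.21 m
dt = (2.4 - 1.6) / 1000 = 8.0000e-04 s
NCV = dist / dt = 262.5 m/s


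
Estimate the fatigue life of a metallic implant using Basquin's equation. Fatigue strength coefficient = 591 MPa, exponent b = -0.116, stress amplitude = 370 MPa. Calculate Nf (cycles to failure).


sigma_a = sigma_f' * (2Nf)^b
2Nf = (sigma_a/sigma_f')^(1/b)
2Nf = (370/591)^(1/-0.116)
2Nf = 56.666383
Nf = 28.33


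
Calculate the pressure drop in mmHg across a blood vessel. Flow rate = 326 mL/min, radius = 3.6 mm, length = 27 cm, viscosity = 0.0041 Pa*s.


dP = 8*mu*L*Q / (pi*r^4)
Q = 326 mL/min = 5.43333e-06 m^3/s
dP = 91.1893 Pa = 91.1893 / 133.322 mmHg = 0.684 mmHg


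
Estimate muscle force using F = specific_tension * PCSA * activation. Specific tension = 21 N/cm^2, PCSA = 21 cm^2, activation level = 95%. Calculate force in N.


F = sigma * PCSA * activation
F = 21 * 21 * 0.95
F = 418.9 N


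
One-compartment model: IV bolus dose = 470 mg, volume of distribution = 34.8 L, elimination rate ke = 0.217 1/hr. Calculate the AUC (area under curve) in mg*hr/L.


C0 = Dose/Vd = 470/34.8 = 13.5057 mg/L
AUC = C0/ke = 13.5057/0.217
AUC = 62.24 mg*hr/L


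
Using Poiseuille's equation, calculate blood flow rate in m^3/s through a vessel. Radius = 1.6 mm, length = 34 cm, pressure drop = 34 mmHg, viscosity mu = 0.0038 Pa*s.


Q = pi*r^4*dP / (8*mu*L)
r = 0.0016 m, L = 0.34 m
dP = 34 mmHg = 4532.948 Pa
Q = 9.0294e-06 m^3/s


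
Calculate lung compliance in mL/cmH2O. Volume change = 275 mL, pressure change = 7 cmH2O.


C = dV / dP
C = 275 / 7
C = 39.29 mL/cmH2O


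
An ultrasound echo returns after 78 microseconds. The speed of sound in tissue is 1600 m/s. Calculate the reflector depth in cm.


depth = c * t / 2
t = 78 us = 7.8000e-05 s
depth = 1600 * 7.8000e-05 / 2
depth = 0.0624 m = 6.24 cm


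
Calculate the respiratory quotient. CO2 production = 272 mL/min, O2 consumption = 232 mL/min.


RQ = VCO2 / VO2
RQ = 272 / 232
RQ = 1.172


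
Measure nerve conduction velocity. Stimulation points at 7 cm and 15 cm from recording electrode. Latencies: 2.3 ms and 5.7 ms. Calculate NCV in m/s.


Distance = (15 - 7) / 100 = 0.08 m
dt = (5.7 - 2.3) / 1000 = 0.0034 s
NCV = dist / dt = 23.53 m/s


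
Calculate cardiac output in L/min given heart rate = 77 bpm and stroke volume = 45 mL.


CO = HR * SV
CO = 77 * 45 / 1000
CO = 3.465 L/min


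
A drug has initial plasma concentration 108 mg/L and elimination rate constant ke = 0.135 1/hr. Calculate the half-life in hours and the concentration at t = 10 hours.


t_half = ln(2) / ke = 0.693147 / 0.135 = 5.134 hr
C(t) = C0 * exp(-ke*t) = 108 * exp(-0.135*10)
C(10) = 28 mg/L


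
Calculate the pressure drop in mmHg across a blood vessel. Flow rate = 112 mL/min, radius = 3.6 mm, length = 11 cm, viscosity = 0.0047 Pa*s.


dP = 8*mu*L*Q / (pi*r^4)
Q = 112 mL/min = 1.86667e-06 m^3/s
dP = 14.6315 Pa = 14.6315 / 133.322 mmHg = 0.1097 mmHg


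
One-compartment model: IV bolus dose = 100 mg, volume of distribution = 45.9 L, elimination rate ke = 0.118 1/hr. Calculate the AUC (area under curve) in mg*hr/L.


C0 = Dose/Vd = 100/45.9 = 2.17865 mg/L
AUC = C0/ke = 2.17865/0.118
AUC = 18.46 mg*hr/L


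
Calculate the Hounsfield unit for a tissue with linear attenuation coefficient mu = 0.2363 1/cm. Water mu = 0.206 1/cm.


HU = ((mu_tissue - mu_water) / mu_water) * 1000
HU = ((0.2363 - 0.206) / 0.206) * 1000
HU = 147.1


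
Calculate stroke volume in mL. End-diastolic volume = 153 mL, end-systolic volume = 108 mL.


SV = EDV - ESV
SV = 153 - 108
SV = 45 mL


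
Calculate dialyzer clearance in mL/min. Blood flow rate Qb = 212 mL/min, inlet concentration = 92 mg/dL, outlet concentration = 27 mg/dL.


K = Qb * (Cb_in - Cb_out) / Cb_in
K = 212 * (92 - 27) / 92
K = 149.8 mL/min


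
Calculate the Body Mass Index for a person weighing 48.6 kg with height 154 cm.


BMI = weight / height^2
height = 154 cm = 1.54 m
BMI = 48.6 / 1.54^2
BMI = 20.49 kg/m^2


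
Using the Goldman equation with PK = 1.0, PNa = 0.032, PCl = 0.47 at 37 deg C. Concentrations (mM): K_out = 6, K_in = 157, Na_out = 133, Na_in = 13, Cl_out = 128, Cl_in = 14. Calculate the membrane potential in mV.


Vm = (RT/F)*ln((PK*Ko + PNa*Nao + PCl*Cli)/(PK*Ki + PNa*Nai + PCl*Clo))
Numer = 16.836, Denom = 217.576
Vm = -68.39 mV


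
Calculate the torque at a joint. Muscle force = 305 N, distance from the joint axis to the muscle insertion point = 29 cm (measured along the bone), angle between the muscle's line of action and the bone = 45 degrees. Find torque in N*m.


Torque = F * d * sin(theta)   (moment arm = d*sin(theta))
d = 29 cm = 0.29 m
Torque = 305 * 0.29 * sin(45)
Torque = 62.54 N*m


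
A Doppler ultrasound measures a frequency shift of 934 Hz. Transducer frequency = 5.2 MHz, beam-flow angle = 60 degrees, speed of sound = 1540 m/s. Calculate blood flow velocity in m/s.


v = fd * c / (2 * f0 * cos(theta))
v = 934 * 1540 / (2 * 5.2000e+06 * cos(60))
v = 0.2766 m/s


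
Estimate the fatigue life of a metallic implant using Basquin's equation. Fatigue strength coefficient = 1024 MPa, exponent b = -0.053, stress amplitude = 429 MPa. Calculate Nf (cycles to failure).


sigma_a = sigma_f' * (2Nf)^b
2Nf = (sigma_a/sigma_f')^(1/b)
2Nf = (429/1024)^(1/-0.053)
2Nf = 13461916
Nf = 6.7310e+06


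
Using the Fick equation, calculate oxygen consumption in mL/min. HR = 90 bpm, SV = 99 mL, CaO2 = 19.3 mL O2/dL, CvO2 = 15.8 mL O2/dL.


CO = HR*SV = 90*99/1000 = 8.91 L/min
a-v O2 diff = 19.3 - 15.8 = 3.5 mL/dL
VO2 = CO * (CaO2-CvO2) * 10 dL/L
VO2 = 8.91 * 3.5 * 10
VO2 = 311.9 mL/min


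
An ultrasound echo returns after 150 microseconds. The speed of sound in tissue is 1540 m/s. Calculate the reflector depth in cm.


depth = c * t / 2
t = 150 us = 1.5000e-04 s
depth = 1540 * 1.5000e-04 / 2
depth = 0.1155 m = 11.55 cm


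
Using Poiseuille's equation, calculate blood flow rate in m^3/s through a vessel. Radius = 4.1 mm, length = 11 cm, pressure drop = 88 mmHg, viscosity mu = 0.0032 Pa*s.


Q = pi*r^4*dP / (8*mu*L)
r = 0.0041 m, L = 0.11 m
dP = 88 mmHg = 11732.336 Pa
Q = 0.003699 m^3/s


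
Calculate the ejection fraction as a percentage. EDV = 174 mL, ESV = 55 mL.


SV = EDV - ESV = 174 - 55 = 119 mL
EF = SV/EDV * 100 = 119/174 * 100
EF = 68.39%


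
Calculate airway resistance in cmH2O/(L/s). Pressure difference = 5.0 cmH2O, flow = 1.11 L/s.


R = dP / flow
R = 5.0 / 1.11
R = 4.505 cmH2O/(L/s)


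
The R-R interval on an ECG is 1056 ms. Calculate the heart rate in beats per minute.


HR = 60 / RR_interval(s)
RR = 1056 ms = 1.056 s
HR = 60 / 1.056 = 56.82 bpm


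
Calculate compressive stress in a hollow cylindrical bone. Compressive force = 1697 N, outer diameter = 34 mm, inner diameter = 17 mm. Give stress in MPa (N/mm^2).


A = pi*(r_o^2 - r_i^2)
r_o = 17 mm, r_i = 8.5 mm
A = 680.94 mm^2
sigma = F/A = 1697 / 680.94
sigma = 2.492 MPa


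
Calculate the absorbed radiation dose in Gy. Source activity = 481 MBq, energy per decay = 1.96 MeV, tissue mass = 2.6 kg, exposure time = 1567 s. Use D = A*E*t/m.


A = 481 MBq = 4.8100e+08 Bq
E = 1.96 MeV = 3.13992e-13 J
D = A*E*t/m = 4.8100e+08*3.13992e-13*1567/2.6
D = 0.09102 Gy


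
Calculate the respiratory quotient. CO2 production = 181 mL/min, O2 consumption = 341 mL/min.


RQ = VCO2 / VO2
RQ = 181 / 341
RQ = 0.5308


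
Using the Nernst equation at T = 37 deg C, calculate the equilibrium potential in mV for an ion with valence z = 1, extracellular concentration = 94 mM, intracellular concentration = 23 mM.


E = (RT/(zF)) * ln(C_out/C_in)
T = 37 + 273.15 = 310.15 K
E = (8.314 * 310.15 / (1 * 96485)) * ln(94/23)
E = 37.62 mV


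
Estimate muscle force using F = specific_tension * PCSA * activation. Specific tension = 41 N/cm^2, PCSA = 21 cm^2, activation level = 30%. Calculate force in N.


F = sigma * PCSA * activation
F = 41 * 21 * 0.3
F = 258.3 N


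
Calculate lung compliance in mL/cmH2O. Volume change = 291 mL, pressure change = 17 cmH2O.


C = dV / dP
C = 291 / 17
C = 17.12 mL/cmH2O


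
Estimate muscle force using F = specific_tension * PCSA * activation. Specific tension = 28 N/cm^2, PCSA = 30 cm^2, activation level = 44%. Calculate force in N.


F = sigma * PCSA * activation
F = 28 * 30 * 0.44
F = 369.6 N


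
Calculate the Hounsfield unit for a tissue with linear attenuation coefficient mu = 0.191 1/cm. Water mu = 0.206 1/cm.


HU = ((mu_tissue - mu_water) / mu_water) * 1000
HU = ((0.191 - 0.206) / 0.206) * 1000
HU = -72.82


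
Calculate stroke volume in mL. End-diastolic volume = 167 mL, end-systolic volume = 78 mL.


SV = EDV - ESV
SV = 167 - 78
SV = 89 mL


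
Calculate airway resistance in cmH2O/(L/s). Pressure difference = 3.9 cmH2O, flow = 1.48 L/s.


R = dP / flow
R = 3.9 / 1.48
R = 2.635 cmH2O/(L/s)


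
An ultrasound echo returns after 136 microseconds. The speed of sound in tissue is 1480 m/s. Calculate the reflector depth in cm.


depth = c * t / 2
t = 136 us = 1.3600e-04 s
depth = 1480 * 1.3600e-04 / 2
depth = 0.10064 m = 10.064 cm
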